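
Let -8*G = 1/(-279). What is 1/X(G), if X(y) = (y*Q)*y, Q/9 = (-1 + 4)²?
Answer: 61504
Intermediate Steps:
Q = 81 (Q = 9*(-1 + 4)² = 9*3² = 9*9 = 81)
G = 1/2232 (G = -⅛/(-279) = -⅛*(-1/279) = 1/2232 ≈ 0.00044803)
X(y) = 81*y² (X(y) = (y*81)*y = (81*y)*y = 81*y²)
1/X(G) = 1/(81*(1/2232)²) = 1/(81*(1/4981824)) = 1/(1/61504) = 61504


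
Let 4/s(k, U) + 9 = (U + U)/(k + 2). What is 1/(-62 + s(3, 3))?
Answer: -39/2438 ≈ -0.015997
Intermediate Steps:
s(k, U) = 4/(-9 + 2*U/(2 + k)) (s(k, U) = 4/(-9 + (U + U)/(k + 2)) = 4/(-9 + (2*U)/(2 + k)) = 4/(-9 + 2*U/(2 + k)))
1/(-62 + s(3, 3)) = 1/(-62 + 4*(-2 - 1*3)/(18 - 2*3 + 9*3)) = 1/(-62 + 4*(-2 - 3)/(18 - 6 + 27)) = 1/(-62 + 4*(-5)/39) = 1/(-62 + 4*(1/39)*(-5)) = 1/(-62 - 20/39) = 1/(-2438/39) = -39/2438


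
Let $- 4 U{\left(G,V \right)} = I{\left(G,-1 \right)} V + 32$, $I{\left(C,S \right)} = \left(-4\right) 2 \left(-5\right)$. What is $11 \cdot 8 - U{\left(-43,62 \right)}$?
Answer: $716$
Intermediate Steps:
$I{\left(C,S \right)} = 40$ ($I{\left(C,S \right)} = \left(-8\right) \left(-5\right) = 40$)
$U{\left(G,V \right)} = -8 - 10 V$ ($U{\left(G,V \right)} = - \frac{40 V + 32}{4} = - \frac{32 + 40 V}{4} = -8 - 10 V$)
$11 \cdot 8 - U{\left(-43,62 \right)} = 11 \cdot 8 - \left(-8 - 620\right) = 88 - \left(-8 - 620\right) = 88 - -628 = 88 + 628 = 716$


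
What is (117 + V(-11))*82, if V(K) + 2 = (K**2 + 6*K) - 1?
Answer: 13858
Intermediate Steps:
V(K) = -3 + K**2 + 6*K (V(K) = -2 + ((K**2 + 6*K) - 1) = -2 + (-1 + K**2 + 6*K) = -3 + K**2 + 6*K)
(117 + V(-11))*82 = (117 + (-3 + (-11)**2 + 6*(-11)))*82 = (117 + (-3 + 121 - 66))*82 = (117 + 52)*82 = 169*82 = 13858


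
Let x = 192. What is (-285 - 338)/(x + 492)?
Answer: -623/684 ≈ -0.91082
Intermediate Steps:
(-285 - 338)/(x + 492) = (-285 - 338)/(192 + 492) = -623/684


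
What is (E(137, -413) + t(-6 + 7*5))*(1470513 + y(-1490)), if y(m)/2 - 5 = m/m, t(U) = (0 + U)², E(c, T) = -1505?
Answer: -976428600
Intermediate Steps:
t(U) = U²
y(m) = 12 (y(m) = 10 + 2*(m/m) = 10 + 2*1 = 10 + 2 = 12)
(E(137, -413) + t(-6 + 7*5))*(1470513 + y(-1490)) = (-1505 + (-6 + 7*5)²)*(1470513 + 12) = (-1505 + (-6 + 35)²)*1470525 = (-1505 + 29²)*1470525 = (-1505 + 841)*1470525 = -664*1470525 = -976428600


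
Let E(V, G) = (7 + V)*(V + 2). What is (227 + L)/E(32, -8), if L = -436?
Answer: -209/1326 ≈ -0.15762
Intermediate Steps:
E(V, G) = (2 + V)*(7 + V) (E(V, G) = (7 + V)*(2 + V) = (2 + V)*(7 + V))
(227 + L)/E(32, -8) = (227 - 436)/(14 + 32² + 9*32) = -209/(14 + 1024 + 288) = -209/1326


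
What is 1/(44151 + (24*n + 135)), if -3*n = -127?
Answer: 1/45302 ≈ 2.2074e-5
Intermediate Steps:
n = 127/3 (n = -⅓*(-127) = 127/3 ≈ 42.333)
1/(44151 + (24*n + 135)) = 1/(44151 + (24*(127/3) + 135)) = 1/(44151 + (1016 + 135)) = 1/(44151 + 1151) = 1/45302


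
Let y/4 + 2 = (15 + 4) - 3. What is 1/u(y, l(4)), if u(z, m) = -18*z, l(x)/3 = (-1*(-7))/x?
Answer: -1/1008 ≈ -0.00099206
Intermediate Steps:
l(x) = 21/x (l(x) = 3*((-1*(-7))/x) = 3*(7/x) = 21/x)
y = 56 (y = -8 + 4*((15 + 4) - 3) = -8 + 4*(19 - 3) = -8 + 4*16 = -8 + 64 = 56)
1/u(y, l(4)) = 1/(-18*56) = 1/(-1008) = -1/1008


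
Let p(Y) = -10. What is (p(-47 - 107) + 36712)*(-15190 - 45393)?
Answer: -2223517266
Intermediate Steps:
(p(-47 - 107) + 36712)*(-15190 - 45393) = (-10 + 36712)*(-15190 - 45393) = 36702*(-60583) = -2223517266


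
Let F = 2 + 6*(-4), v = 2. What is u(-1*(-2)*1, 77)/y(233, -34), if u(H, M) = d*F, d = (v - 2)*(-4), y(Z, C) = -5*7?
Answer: 0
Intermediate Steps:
F = -22 (F = 2 - 24 = -22)
y(Z, C) = -35
d = 0 (d = (2 - 2)*(-4) = 0*(-4) = 0)
u(H, M) = 0 (u(H, M) = 0*(-22) = 0)
u(-1*(-2)*1, 77)/y(233, -34) = 0/(-35) = 0*(-1/35) = 0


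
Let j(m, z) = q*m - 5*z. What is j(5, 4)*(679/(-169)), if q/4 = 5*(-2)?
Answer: 149380/169 ≈ 883.91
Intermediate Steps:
q = -40 (q = 4*(5*(-2)) = 4*(-10) = -40)
j(m, z) = -40*m - 5*z
j(5, 4)*(679/(-169)) = (-40*5 - 5*4)*(679/(-169)) = (-200 - 20)*(679*(-1/169)) = -220*(-679/169) = 149380/169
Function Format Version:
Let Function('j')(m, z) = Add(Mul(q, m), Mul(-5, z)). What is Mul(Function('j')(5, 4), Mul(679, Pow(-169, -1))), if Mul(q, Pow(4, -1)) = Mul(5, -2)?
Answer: Rational(149380, 169) ≈ 883.91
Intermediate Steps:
q = -40 (q = Mul(4, Mul(5, -2)) = Mul(4, -10) = -40)
Function('j')(m, z) = Add(Mul(-40, m), Mul(-5, z))
Mul(Function('j')(5, 4), Mul(679, Pow(-169, -1))) = Mul(Add(Mul(-40, 5), Mul(-5, 4)), Mul(679, Pow(-169, -1))) = Mul(Add(-200, -20), Mul(679, Rational(-1, 169))) = Mul(-220, Rational(-679, 169)) = Rational(149380, 169)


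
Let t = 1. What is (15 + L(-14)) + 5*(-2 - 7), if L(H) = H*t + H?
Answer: -58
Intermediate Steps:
L(H) = 2*H (L(H) = H*1 + H = H + H = 2*H)
(15 + L(-14)) + 5*(-2 - 7) = (15 + 2*(-14)) + 5*(-2 - 7) = (15 - 28) + 5*(-9) = -13 - 45 = -58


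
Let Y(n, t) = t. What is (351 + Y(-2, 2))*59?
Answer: 20827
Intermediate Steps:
(351 + Y(-2, 2))*59 = (351 + 2)*59 = 353*59 = 20827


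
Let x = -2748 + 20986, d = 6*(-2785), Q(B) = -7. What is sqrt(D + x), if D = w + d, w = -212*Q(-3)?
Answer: 2*sqrt(753) ≈ 54.882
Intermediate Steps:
w = 1484 (w = -212*(-7) = 1484)
d = -16710
D = -15226 (D = 1484 - 16710 = -15226)
x = 18238
sqrt(D + x) = sqrt(-15226 + 18238) = sqrt(3012) = 2*sqrt(753)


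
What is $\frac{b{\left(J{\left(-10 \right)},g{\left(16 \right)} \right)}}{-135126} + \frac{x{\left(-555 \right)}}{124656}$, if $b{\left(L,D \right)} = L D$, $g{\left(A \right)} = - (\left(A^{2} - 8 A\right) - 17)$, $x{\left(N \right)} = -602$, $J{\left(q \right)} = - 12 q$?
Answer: $\frac{6266159}{66842328} \approx 0.093745$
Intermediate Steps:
$g{\left(A \right)} = 17 - A^{2} + 8 A$ ($g{\left(A \right)} = - (-17 + A^{2} - 8 A) = 17 - A^{2} + 8 A$)
$b{\left(L,D \right)} = D L$
$\frac{b{\left(J{\left(-10 \right)},g{\left(16 \right)} \right)}}{-135126} + \frac{x{\left(-555 \right)}}{124656} = \frac{\left(17 - 16^{2} + 8 \cdot 16\right) \left(\left(-12\right) \left(-10\right)\right)}{-135126} - \frac{602}{124656} = \left(17 - 256 + 128\right) 120 \left(- \frac{1}{135126}\right) - \frac{43}{8904} = \left(-111\right) 120 \left(- \frac{1}{135126}\right) - \frac{43}{8904} = \left(-13320\right) \left(- \frac{1}{135126}\right) - \frac{43}{8904} = \frac{740}{7507} - \frac{43}{8904} = \frac{6266159}{66842328}$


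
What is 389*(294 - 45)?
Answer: 96861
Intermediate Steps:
389*(294 - 45) = 389*249 = 96861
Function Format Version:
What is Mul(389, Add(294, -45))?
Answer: 96861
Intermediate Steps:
Mul(389, Add(294, -45)) = Mul(389, 249) = 96861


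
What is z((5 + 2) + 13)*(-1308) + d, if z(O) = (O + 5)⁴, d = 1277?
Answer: -510936223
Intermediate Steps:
z(O) = (5 + O)⁴
z((5 + 2) + 13)*(-1308) + d = (5 + ((5 + 2) + 13))⁴*(-1308) + 1277 = (5 + (7 + 13))⁴*(-1308) + 1277 = (5 + 20)⁴*(-1308) + 1277 = 25⁴*(-1308) + 1277 = 390625*(-1308) + 1277 = -510937500 + 1277 = -510936223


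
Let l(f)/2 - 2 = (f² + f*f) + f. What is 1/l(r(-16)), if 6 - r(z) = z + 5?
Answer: 1/1194 ≈ 0.00083752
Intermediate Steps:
r(z) = 1 - z (r(z) = 6 - (z + 5) = 6 - (5 + z) = 6 + (-5 - z) = 1 - z)
l(f) = 4 + 2*f + 4*f² (l(f) = 4 + 2*((f² + f*f) + f) = 4 + 2*((f² + f²) + f) = 4 + 2*(2*f² + f) = 4 + 2*(f + 2*f²) = 4 + (2*f + 4*f²) = 4 + 2*f + 4*f²)
1/l(r(-16)) = 1/(4 + 2*(1 - 1*(-16)) + 4*(1 - 1*(-16))²) = 1/(4 + 2*(1 + 16) + 4*(1 + 16)²) = 1/(4 + 2*17 + 4*17²) = 1/(4 + 34 + 4*289) = 1/(4 + 34 + 1156) = 1/1194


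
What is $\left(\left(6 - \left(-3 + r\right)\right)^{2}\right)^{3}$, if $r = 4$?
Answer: $15625$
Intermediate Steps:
$\left(\left(6 - \left(-3 + r\right)\right)^{2}\right)^{3} = \left(\left(6 + \left(3 - 4\right)\right)^{2}\right)^{3} = \left(\left(6 - 1\right)^{2}\right)^{3} = \left(5^{2}\right)^{3} = 25^{3} = 15625$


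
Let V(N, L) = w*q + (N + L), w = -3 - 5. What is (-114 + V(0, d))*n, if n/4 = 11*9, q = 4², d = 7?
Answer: -93060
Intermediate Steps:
q = 16
w = -8
n = 396 (n = 4*(11*9) = 4*99 = 396)
V(N, L) = -128 + L + N (V(N, L) = -8*16 + (N + L) = -128 + (L + N) = -128 + L + N)
(-114 + V(0, d))*n = (-114 + (-128 + 7 + 0))*396 = (-114 - 121)*396 = -235*396 = -93060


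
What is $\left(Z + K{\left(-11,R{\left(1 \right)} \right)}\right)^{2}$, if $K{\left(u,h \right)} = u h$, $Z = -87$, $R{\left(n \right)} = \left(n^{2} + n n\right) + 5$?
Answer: $26896$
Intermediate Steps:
$R{\left(n \right)} = 5 + 2 n^{2}$ ($R{\left(n \right)} = \left(n^{2} + n^{2}\right) + 5 = 2 n^{2} + 5 = 5 + 2 n^{2}$)
$K{\left(u,h \right)} = h u$
$\left(Z + K{\left(-11,R{\left(1 \right)} \right)}\right)^{2} = \left(-87 + \left(5 + 2 \cdot 1^{2}\right) \left(-11\right)\right)^{2} = \left(-87 + \left(5 + 2 \cdot 1\right) \left(-11\right)\right)^{2} = \left(-87 + \left(5 + 2\right) \left(-11\right)\right)^{2} = \left(-87 + 7 \left(-11\right)\right)^{2} = \left(-87 - 77\right)^{2} = \left(-164\right)^{2} = 26896$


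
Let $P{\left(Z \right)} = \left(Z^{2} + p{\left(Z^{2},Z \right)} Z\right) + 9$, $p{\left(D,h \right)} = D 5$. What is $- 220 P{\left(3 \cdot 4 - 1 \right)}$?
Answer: $-1492700$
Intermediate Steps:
$p{\left(D,h \right)} = 5 D$
$P{\left(Z \right)} = 9 + Z^{2} + 5 Z^{3}$ ($P{\left(Z \right)} = \left(Z^{2} + 5 Z^{2} Z\right) + 9 = \left(Z^{2} + 5 Z^{3}\right) + 9 = 9 + Z^{2} + 5 Z^{3}$)
$- 220 P{\left(3 \cdot 4 - 1 \right)} = - 220 \left(9 + \left(3 \cdot 4 - 1\right)^{2} + 5 \left(3 \cdot 4 - 1\right)^{3}\right) = - 220 \left(9 + \left(12 - 1\right)^{2} + 5 \left(12 - 1\right)^{3}\right) = - 220 \left(9 + 11^{2} + 5 \cdot 11^{3}\right) = - 220 \left(9 + 121 + 5 \cdot 1331\right) = - 220 \left(9 + 121 + 6655\right) = \left(-220\right) 6785 = -1492700$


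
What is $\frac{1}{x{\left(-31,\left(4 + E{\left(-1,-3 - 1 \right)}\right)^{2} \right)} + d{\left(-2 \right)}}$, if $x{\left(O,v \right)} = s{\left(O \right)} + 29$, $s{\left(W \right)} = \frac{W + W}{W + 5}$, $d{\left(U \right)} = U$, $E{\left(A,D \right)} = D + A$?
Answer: $\frac{13}{382} \approx 0.034031$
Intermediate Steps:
$E{\left(A,D \right)} = A + D$
$s{\left(W \right)} = \frac{2 W}{5 + W}$
$x{\left(O,v \right)} = 29 + \frac{2 O}{5 + O}$ ($x{\left(O,v \right)} = \frac{2 O}{5 + O} + 29 = 29 + \frac{2 O}{5 + O}$)
$\frac{1}{x{\left(-31,\left(4 + E{\left(-1,-3 - 1 \right)}\right)^{2} \right)} + d{\left(-2 \right)}} = \frac{1}{\frac{145 + 31 \left(-31\right)}{5 - 31} - 2} = \frac{1}{\frac{145 - 961}{-26} - 2} = \frac{1}{\left(- \frac{1}{26}\right) \left(-816\right) - 2} = \frac{1}{\frac{408}{13} - 2} = \frac{1}{\frac{382}{13}} = \frac{13}{382}$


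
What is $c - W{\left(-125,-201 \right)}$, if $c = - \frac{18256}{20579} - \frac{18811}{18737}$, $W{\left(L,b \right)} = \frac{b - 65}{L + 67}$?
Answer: $- \frac{72429353148}{11182072967} \approx -6.4773$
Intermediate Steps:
$W{\left(L,b \right)} = \frac{-65 + b}{67 + L}$
$c = - \frac{729174241}{385588723}$ ($c = \left(-18256\right) \frac{1}{20579} - \frac{18811}{18737} = - \frac{18256}{20579} - \frac{18811}{18737} = - \frac{729174241}{385588723} \approx -1.8911$)
$c - W{\left(-125,-201 \right)} = - \frac{729174241}{385588723} - \frac{-65 - 201}{67 - 125} = - \frac{729174241}{385588723} - \frac{1}{-58} \left(-266\right) = - \frac{729174241}{385588723} - \left(- \frac{1}{58}\right) \left(-266\right) = - \frac{729174241}{385588723} - \frac{133}{29} = - \frac{72429353148}{11182072967}$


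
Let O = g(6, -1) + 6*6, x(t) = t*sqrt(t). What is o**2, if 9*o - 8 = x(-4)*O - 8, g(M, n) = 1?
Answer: -87616/81 ≈ -1081.7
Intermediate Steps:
x(t) = t**(3/2)
O = 37 (O = 1 + 6*6 = 1 + 36 = 37)
o = -296*I/9 (o = 8/9 + ((-4)**(3/2)*37 - 8)/9 = 8/9 + (-8*I*37 - 8)/9 = 8/9 + (-296*I - 8)/9 = 8/9 + (-8 - 296*I)/9 = 8/9 + (-8/9 - 296*I/9) = -296*I/9 ≈ -32.889*I)
o**2 = (-296*I/9)**2 = -87616/81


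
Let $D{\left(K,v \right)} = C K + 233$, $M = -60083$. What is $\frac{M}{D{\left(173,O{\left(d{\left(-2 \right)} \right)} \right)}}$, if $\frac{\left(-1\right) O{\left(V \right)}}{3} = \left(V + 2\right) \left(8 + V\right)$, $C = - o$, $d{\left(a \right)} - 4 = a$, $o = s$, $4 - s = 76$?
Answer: $- \frac{60083}{12689} \approx -4.735$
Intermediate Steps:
$s = -72$ ($s = 4 - 76 = -72$)
$o = -72$
$d{\left(a \right)} = 4 + a$
$C = 72$ ($C = \left(-1\right) \left(-72\right) = 72$)
$O{\left(V \right)} = - 3 \left(2 + V\right) \left(8 + V\right)$ ($O{\left(V \right)} = - 3 \left(V + 2\right) \left(8 + V\right) = - 3 \left(2 + V\right) \left(8 + V\right)$)
$D{\left(K,v \right)} = 233 + 72 K$ ($D{\left(K,v \right)} = 72 K + 233 = 233 + 72 K$)
$\frac{M}{D{\left(173,O{\left(d{\left(-2 \right)} \right)} \right)}} = - \frac{60083}{233 + 72 \cdot 173} = - \frac{60083}{233 + 12456} = - \frac{60083}{12689}$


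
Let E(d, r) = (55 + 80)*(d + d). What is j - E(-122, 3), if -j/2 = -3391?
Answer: 39722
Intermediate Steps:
j = 6782 (j = -2*(-3391) = 6782)
E(d, r) = 270*d (E(d, r) = 135*(2*d) = 270*d)
j - E(-122, 3) = 6782 - 270*(-122) = 6782 - 1*(-32940) = 6782 + 32940 = 39722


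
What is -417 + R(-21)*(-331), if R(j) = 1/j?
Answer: -8426/21 ≈ -401.24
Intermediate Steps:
R(j) = 1/j
-417 + R(-21)*(-331) = -417 - 331/(-21) = -417 - 1/21*(-331) = -417 + 331/21 = -8426/21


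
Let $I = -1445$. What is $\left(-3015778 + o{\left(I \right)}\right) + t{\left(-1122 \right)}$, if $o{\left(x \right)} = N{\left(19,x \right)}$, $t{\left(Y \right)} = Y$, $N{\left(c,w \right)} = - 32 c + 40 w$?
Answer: $-3075308$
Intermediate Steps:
$o{\left(x \right)} = -608 + 40 x$ ($o{\left(x \right)} = \left(-32\right) 19 + 40 x = -608 + 40 x$)
$\left(-3015778 + o{\left(I \right)}\right) + t{\left(-1122 \right)} = \left(-3015778 + \left(-608 + 40 \left(-1445\right)\right)\right) - 1122 = \left(-3015778 - 58408\right) - 1122 = -3074186 - 1122 = -3075308$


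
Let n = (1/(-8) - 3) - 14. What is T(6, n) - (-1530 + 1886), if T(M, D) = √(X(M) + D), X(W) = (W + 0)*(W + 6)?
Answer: -356 + √878/4 ≈ -348.59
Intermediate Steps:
n = -137/8 (n = (-⅛ - 3) - 14 = -25/8 - 14 = -137/8 ≈ -17.125)
X(W) = W*(6 + W)
T(M, D) = √(D + M*(6 + M)) (T(M, D) = √(M*(6 + M) + D) = √(D + M*(6 + M)))
T(6, n) - (-1530 + 1886) = √(-137/8 + 6*(6 + 6)) - (-1530 + 1886) = √(-137/8 + 6*12) - 1*356 = √(-137/8 + 72) - 356 = √(439/8) - 356 = √878/4 - 356 = -356 + √878/4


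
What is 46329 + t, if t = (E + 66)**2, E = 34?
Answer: 56329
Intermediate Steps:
t = 10000 (t = (34 + 66)**2 = 100**2 = 10000)
46329 + t = 46329 + 10000 = 56329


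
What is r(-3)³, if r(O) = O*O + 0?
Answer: 729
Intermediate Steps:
r(O) = O² (r(O) = O² + 0 = O²)
r(-3)³ = ((-3)²)³ = 9³ = 729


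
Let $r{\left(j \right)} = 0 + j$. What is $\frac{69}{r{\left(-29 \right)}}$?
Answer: $- \frac{69}{29} \approx -2.3793$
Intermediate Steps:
$r{\left(j \right)} = j$
$\frac{69}{r{\left(-29 \right)}} = \frac{69}{-29} = 69 \left(- \frac{1}{29}\right) = - \frac{69}{29}$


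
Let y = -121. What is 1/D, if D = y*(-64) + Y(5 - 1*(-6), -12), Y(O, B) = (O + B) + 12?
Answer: 1/7755 ≈ 0.00012895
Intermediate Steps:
Y(O, B) = 12 + B + O (Y(O, B) = (B + O) + 12 = 12 + B + O)
D = 7755 (D = -121*(-64) + (12 - 12 + (5 - 1*(-6))) = 7744 + (12 - 12 + (5 + 6)) = 7744 + (12 - 12 + 11) = 7744 + 11 = 7755)
1/D = 1/7755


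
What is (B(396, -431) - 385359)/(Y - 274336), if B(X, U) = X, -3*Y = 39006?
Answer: 384963/287338 ≈ 1.3398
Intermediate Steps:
Y = -13002 (Y = -⅓*39006 = -13002)
(B(396, -431) - 385359)/(Y - 274336) = (396 - 385359)/(-13002 - 274336) = -384963/(-287338) = -384963*(-1/287338) = 384963/287338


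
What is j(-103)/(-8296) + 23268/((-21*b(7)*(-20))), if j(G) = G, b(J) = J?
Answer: 2301597/290360 ≈ 7.9267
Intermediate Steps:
j(-103)/(-8296) + 23268/((-21*b(7)*(-20))) = -103/(-8296) + 23268/((-21*7*(-20))) = -103*(-1/8296) + 23268/((-147*(-20))) = 103/8296 + 23268/2940 = 103/8296 + 23268*(1/2940) = 103/8296 + 277/35 = 2301597/290360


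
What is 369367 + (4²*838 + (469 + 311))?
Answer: 383555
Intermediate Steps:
369367 + (4²*838 + (469 + 311)) = 369367 + (16*838 + 780) = 369367 + (13408 + 780) = 369367 + 14188 = 383555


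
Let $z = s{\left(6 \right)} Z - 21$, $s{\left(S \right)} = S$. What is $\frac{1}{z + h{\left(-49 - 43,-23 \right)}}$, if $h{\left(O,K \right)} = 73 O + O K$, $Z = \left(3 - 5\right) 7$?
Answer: $- \frac{1}{4705} \approx -0.00021254$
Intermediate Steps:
$Z = -14$ ($Z = \left(3 - 5\right) 7 = \left(-2\right) 7 = -14$)
$z = -105$ ($z = 6 \left(-14\right) - 21 = -84 - 21 = -105$)
$h{\left(O,K \right)} = 73 O + K O$
$\frac{1}{z + h{\left(-49 - 43,-23 \right)}} = \frac{1}{-105 + \left(-49 - 43\right) \left(73 - 23\right)} = \frac{1}{-105 + \left(-49 - 43\right) 50} = \frac{1}{-105 - 4600} = \frac{1}{-4705} = - \frac{1}{4705}$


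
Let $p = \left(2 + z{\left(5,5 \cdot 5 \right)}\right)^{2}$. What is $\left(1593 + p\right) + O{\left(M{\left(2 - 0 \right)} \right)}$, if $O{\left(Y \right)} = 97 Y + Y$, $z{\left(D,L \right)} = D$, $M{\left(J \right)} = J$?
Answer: $1838$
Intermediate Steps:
$p = 49$ ($p = \left(2 + 5\right)^{2} = 7^{2} = 49$)
$O{\left(Y \right)} = 98 Y$
$\left(1593 + p\right) + O{\left(M{\left(2 - 0 \right)} \right)} = \left(1593 + 49\right) + 98 \left(2 - 0\right) = 1642 + 98 \left(2 + 0\right) = 1642 + 98 \cdot 2 = 1642 + 196 = 1838$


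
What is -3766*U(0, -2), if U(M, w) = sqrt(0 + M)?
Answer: 0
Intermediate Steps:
U(M, w) = sqrt(M)
-3766*U(0, -2) = -3766*sqrt(0) = -3766*0 = 0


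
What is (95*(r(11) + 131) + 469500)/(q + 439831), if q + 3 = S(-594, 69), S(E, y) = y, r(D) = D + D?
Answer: 484035/439897 ≈ 1.1003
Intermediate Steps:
r(D) = 2*D
q = 66 (q = -3 + 69 = 66)
(95*(r(11) + 131) + 469500)/(q + 439831) = (95*(2*11 + 131) + 469500)/(66 + 439831) = (95*(22 + 131) + 469500)/439897 = (95*153 + 469500)*(1/439897) = (14535 + 469500)*(1/439897) = 484035*(1/439897) = 484035/439897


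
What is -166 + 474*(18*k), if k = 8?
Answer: 68090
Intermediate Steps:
-166 + 474*(18*k) = -166 + 474*(18*8) = -166 + 474*144 = -166 + 68256 = 68090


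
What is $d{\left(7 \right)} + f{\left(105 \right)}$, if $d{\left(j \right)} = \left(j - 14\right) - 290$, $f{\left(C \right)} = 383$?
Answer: $86$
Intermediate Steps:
$d{\left(j \right)} = -304 + j$ ($d{\left(j \right)} = \left(-14 + j\right) - 290 = -304 + j$)
$d{\left(7 \right)} + f{\left(105 \right)} = \left(-304 + 7\right) + 383 = -297 + 383 = 86$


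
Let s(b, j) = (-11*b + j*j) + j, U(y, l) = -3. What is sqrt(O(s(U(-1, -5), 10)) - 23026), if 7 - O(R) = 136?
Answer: I*sqrt(23155) ≈ 152.17*I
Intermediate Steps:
s(b, j) = j + j**2 - 11*b (s(b, j) = (-11*b + j**2) + j = (j**2 - 11*b) + j = j + j**2 - 11*b)
O(R) = -129 (O(R) = 7 - 1*136 = 7 - 136 = -129)
sqrt(O(s(U(-1, -5), 10)) - 23026) = sqrt(-129 - 23026) = sqrt(-23155) = I*sqrt(23155)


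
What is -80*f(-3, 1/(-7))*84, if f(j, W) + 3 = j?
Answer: 40320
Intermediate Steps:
f(j, W) = -3 + j
-80*f(-3, 1/(-7))*84 = -80*(-3 - 3)*84 = -80*(-6)*84 = 480*84 = 40320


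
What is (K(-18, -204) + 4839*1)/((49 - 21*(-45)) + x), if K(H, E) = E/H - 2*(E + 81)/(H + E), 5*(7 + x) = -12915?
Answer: -134566/44289 ≈ -3.0384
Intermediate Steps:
x = -2590 (x = -7 + (⅕)*(-12915) = -7 - 2583 = -2590)
K(H, E) = E/H - 2*(81 + E)/(E + H)
(K(-18, -204) + 4839*1)/((49 - 21*(-45)) + x) = (((-204)² - 162*(-18) - 1*(-204)*(-18))/((-18)*(-204 - 18)) + 4839*1)/((49 - 21*(-45)) - 2590) = (-1/18*(41616 + 2916 - 3672)/(-222) + 4839)/((49 + 945) - 2590) = (-1/18*(-1/222)*40860 + 4839)/(994 - 2590) = (1135/111 + 4839)/(-1596) = (538264/111)*(-1/1596) = -134566/44289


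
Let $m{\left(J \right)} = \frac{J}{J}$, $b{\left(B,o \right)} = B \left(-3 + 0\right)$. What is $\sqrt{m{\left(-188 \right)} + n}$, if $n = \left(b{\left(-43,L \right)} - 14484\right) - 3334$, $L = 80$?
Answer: $2 i \sqrt{4422} \approx 133.0 i$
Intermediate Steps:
$b{\left(B,o \right)} = - 3 B$ ($b{\left(B,o \right)} = B \left(-3\right) = - 3 B$)
$m{\left(J \right)} = 1$
$n = -17689$ ($n = \left(\left(-3\right) \left(-43\right) - 14484\right) - 3334 = \left(129 - 14484\right) - 3334 = -14355 - 3334 = -17689$)
$\sqrt{m{\left(-188 \right)} + n} = \sqrt{1 - 17689} = \sqrt{-17688} = 2 i \sqrt{4422}$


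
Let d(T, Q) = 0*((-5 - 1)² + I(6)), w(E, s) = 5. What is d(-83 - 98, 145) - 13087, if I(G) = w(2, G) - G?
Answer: -13087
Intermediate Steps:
I(G) = 5 - G
d(T, Q) = 0 (d(T, Q) = 0*((-5 - 1)² + (5 - 1*6)) = 0*((-6)² + (5 - 6)) = 0*(36 - 1) = 0*35 = 0)
d(-83 - 98, 145) - 13087 = 0 - 13087 = -13087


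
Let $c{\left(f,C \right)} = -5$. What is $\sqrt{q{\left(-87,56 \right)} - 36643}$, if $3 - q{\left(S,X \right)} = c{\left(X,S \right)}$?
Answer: $i \sqrt{36635} \approx 191.4 i$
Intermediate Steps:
$q{\left(S,X \right)} = 8$ ($q{\left(S,X \right)} = 3 - -5 = 3 + 5 = 8$)
$\sqrt{q{\left(-87,56 \right)} - 36643} = \sqrt{8 - 36643} = \sqrt{-36635} = i \sqrt{36635}$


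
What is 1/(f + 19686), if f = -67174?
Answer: -1/47488 ≈ -2.1058e-5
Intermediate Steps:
1/(f + 19686) = 1/(-67174 + 19686) = 1/(-47488) = -1/47488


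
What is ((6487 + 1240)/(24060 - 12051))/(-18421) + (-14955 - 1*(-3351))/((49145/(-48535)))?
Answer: 24917977871109409/2174349648081 ≈ 11460.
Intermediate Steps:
((6487 + 1240)/(24060 - 12051))/(-18421) + (-14955 - 1*(-3351))/((49145/(-48535))) = (7727/12009)*(-1/18421) + (-14955 + 3351)/((49145*(-1/48535))) = (7727*(1/12009))*(-1/18421) - 11604/(-9829/9707) = (7727/12009)*(-1/18421) - 11604*(-9707/9829) = -7727/221217789 + 112640028/9829 = 24917977871109409/2174349648081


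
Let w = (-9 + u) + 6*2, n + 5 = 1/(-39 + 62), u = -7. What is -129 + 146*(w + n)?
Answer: -33043/23 ≈ -1436.7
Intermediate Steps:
n = -114/23 (n = -5 + 1/(-39 + 62) = -5 + 1/23 = -114/23 ≈ -4.9565)
w = -4 (w = (-9 - 7) + 6*2 = -16 + 12 = -4)
-129 + 146*(w + n) = -129 + 146*(-4 - 114/23) = -129 + 146*(-206/23) = -129 - 30076/23 = -33043/23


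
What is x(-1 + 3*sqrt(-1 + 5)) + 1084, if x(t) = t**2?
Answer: 1109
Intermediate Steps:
x(-1 + 3*sqrt(-1 + 5)) + 1084 = (-1 + 3*sqrt(-1 + 5))**2 + 1084 = (-1 + 3*sqrt(4))**2 + 1084 = (-1 + 3*2)**2 + 1084 = (-1 + 6)**2 + 1084 = 5**2 + 1084 = 25 + 1084 = 1109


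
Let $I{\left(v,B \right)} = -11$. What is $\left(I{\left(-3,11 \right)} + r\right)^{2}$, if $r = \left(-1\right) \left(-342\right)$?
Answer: $109561$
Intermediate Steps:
$r = 342$
$\left(I{\left(-3,11 \right)} + r\right)^{2} = \left(-11 + 342\right)^{2} = 331^{2} = 109561$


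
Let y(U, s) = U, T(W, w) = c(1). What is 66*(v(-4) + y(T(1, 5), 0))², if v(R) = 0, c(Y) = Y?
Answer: 66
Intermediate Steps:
T(W, w) = 1
66*(v(-4) + y(T(1, 5), 0))² = 66*(0 + 1)² = 66*1² = 66*1 = 66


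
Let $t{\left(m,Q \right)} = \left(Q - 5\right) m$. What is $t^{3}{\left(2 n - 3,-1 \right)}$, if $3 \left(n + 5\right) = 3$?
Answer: $287496$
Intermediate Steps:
$n = -4$ ($n = -5 + \frac{1}{3} \cdot 3 = -5 + 1 = -4$)
$t{\left(m,Q \right)} = m \left(-5 + Q\right)$ ($t{\left(m,Q \right)} = \left(-5 + Q\right) m = m \left(-5 + Q\right)$)
$t^{3}{\left(2 n - 3,-1 \right)} = \left(\left(2 \left(-4\right) - 3\right) \left(-5 - 1\right)\right)^{3} = \left(\left(-8 - 3\right) \left(-6\right)\right)^{3} = \left(\left(-11\right) \left(-6\right)\right)^{3} = 66^{3} = 287496$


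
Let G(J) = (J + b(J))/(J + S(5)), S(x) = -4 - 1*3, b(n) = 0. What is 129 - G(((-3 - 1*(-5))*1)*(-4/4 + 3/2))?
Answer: 775/6 ≈ 129.17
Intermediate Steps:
S(x) = -7 (S(x) = -4 - 3 = -7)
G(J) = J/(-7 + J) (G(J) = (J + 0)/(J - 7) = J/(-7 + J))
129 - G(((-3 - 1*(-5))*1)*(-4/4 + 3/2)) = 129 - ((-3 - 1*(-5))*1)*(-4/4 + 3/2)/(-7 + ((-3 - 1*(-5))*1)*(-4/4 + 3/2)) = 129 - ((-3 + 5)*1)*(-4*1/4 + 3*(1/2))/(-7 + ((-3 + 5)*1)*(-4*1/4 + 3*(1/2))) = 129 - (2*1)*(-1 + 3/2)/(-7 + (2*1)*(-1 + 3/2)) = 129 - 2*(1/2)/(-7 + 2*(1/2)) = 129 - 1/(-7 + 1) = 129 - 1/(-6) = 129 - (-1)/6 = 129 - 1*(-1/6) = 129 + 1/6 = 775/6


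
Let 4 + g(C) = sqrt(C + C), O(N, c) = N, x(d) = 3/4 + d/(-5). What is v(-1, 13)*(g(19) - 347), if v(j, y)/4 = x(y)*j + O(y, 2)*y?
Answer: -1199367/5 + 3417*sqrt(38)/5 ≈ -2.3566e+5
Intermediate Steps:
x(d) = 3/4 - d/5 (x(d) = 3*(1/4) + d*(-1/5) = 3/4 - d/5)
v(j, y) = 4*y**2 + 4*j*(3/4 - y/5) (v(j, y) = 4*((3/4 - y/5)*j + y*y) = 4*(j*(3/4 - y/5) + y**2) = 4*(y**2 + j*(3/4 - y/5)) = 4*y**2 + 4*j*(3/4 - y/5))
g(C) = -4 + sqrt(2)*sqrt(C) (g(C) = -4 + sqrt(C + C) = -4 + sqrt(2*C) = -4 + sqrt(2)*sqrt(C))
v(-1, 13)*(g(19) - 347) = (4*13**2 - 1/5*(-1)*(-15 + 4*13))*((-4 + sqrt(2)*sqrt(19)) - 347) = (4*169 - 1/5*(-1)*(-15 + 52))*((-4 + sqrt(38)) - 347) = (676 - 1/5*(-1)*37)*(-351 + sqrt(38)) = (676 + 37/5)*(-351 + sqrt(38)) = 3417*(-351 + sqrt(38))/5 = -1199367/5 + 3417*sqrt(38)/5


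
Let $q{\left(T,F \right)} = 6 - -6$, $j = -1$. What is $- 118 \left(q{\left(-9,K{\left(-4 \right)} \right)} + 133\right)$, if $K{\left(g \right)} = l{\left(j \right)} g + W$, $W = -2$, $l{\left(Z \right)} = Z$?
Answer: $-17110$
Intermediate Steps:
$K{\left(g \right)} = -2 - g$ ($K{\left(g \right)} = - g - 2 = -2 - g$)
$q{\left(T,F \right)} = 12$ ($q{\left(T,F \right)} = 6 + 6 = 12$)
$- 118 \left(q{\left(-9,K{\left(-4 \right)} \right)} + 133\right) = - 118 \left(12 + 133\right) = \left(-118\right) 145 = -17110$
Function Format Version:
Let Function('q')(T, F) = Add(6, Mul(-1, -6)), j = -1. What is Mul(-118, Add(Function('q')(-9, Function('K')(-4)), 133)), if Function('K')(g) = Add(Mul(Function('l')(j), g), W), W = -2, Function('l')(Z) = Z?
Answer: -17110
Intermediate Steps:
Function('K')(g) = Add(-2, Mul(-1, g)) (Function('K')(g) = Add(Mul(-1, g), -2) = Add(-2, Mul(-1, g)))
Function('q')(T, F) = 12 (Function('q')(T, F) = Add(6, 6) = 12)
Mul(-118, Add(Function('q')(-9, Function('K')(-4)), 133)) = Mul(-118, Add(12, 133)) = Mul(-118, 145) = -17110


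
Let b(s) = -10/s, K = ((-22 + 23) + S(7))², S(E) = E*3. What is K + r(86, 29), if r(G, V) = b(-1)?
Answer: 494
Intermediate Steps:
S(E) = 3*E
K = 484 (K = ((-22 + 23) + 3*7)² = (1 + 21)² = 22² = 484)
r(G, V) = 10 (r(G, V) = -10/(-1) = -10*(-1) = 10)
K + r(86, 29) = 484 + 10 = 494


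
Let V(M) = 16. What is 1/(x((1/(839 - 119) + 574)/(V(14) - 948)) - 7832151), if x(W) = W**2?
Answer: -450294681600/3526775769986936639 ≈ -1.2768e-7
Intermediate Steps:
1/(x((1/(839 - 119) + 574)/(V(14) - 948)) - 7832151) = 1/(((1/(839 - 119) + 574)/(16 - 948))**2 - 7832151) = 1/(((1/720 + 574)/(-932))**2 - 7832151) = 1/(((1/720 + 574)*(-1/932))**2 - 7832151) = 1/(((413281/720)*(-1/932))**2 - 7832151) = 1/((-413281/671040)**2 - 7832151) = 1/(170801184961/450294681600 - 7832151) = 1/(-3526775769986936639/450294681600) = -450294681600/3526775769986936639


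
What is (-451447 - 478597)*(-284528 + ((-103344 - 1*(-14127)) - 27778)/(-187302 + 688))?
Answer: 24691176036011334/93307 ≈ 2.6462e+11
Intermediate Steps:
(-451447 - 478597)*(-284528 + ((-103344 - 1*(-14127)) - 27778)/(-187302 + 688)) = -930044*(-284528 + ((-103344 + 14127) - 27778)/(-186614)) = -930044*(-284528 + (-89217 - 27778)*(-1/186614)) = -930044*(-284528 - 116995*(-1/186614)) = -930044*(-284528 + 116995/186614) = -930044*(-53096791197/186614) = 24691176036011334/93307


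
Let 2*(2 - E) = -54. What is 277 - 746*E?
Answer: -21357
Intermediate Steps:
E = 29 (E = 2 - ½*(-54) = 2 + 27 = 29)
277 - 746*E = 277 - 746*29 = 277 - 21634 = -21357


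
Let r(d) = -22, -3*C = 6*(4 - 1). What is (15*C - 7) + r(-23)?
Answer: -119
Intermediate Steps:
C = -6 (C = -2*(4 - 1) = -2*3 = -⅓*18 = -6)
(15*C - 7) + r(-23) = (15*(-6) - 7) - 22 = (-90 - 7) - 22 = -97 - 22 = -119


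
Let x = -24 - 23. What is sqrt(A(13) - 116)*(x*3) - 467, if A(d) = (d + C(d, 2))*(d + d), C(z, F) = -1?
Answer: -2441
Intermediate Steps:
x = -47
A(d) = 2*d*(-1 + d) (A(d) = (d - 1)*(d + d) = (-1 + d)*(2*d) = 2*d*(-1 + d))
sqrt(A(13) - 116)*(x*3) - 467 = sqrt(2*13*(-1 + 13) - 116)*(-47*3) - 467 = sqrt(2*13*12 - 116)*(-141) - 467 = sqrt(312 - 116)*(-141) - 467 = sqrt(196)*(-141) - 467 = 14*(-141) - 467 = -1974 - 467 = -2441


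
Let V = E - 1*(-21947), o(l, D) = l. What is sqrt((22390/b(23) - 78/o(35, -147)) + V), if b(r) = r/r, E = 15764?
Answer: sqrt(73620995)/35 ≈ 245.15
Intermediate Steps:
b(r) = 1
V = 37711 (V = 15764 - 1*(-21947) = 15764 + 21947 = 37711)
sqrt((22390/b(23) - 78/o(35, -147)) + V) = sqrt((22390/1 - 78/35) + 37711) = sqrt((22390*1 - 78*1/35) + 37711) = sqrt((22390 - 78/35) + 37711) = sqrt(783572/35 + 37711) = sqrt(2103457/35) = sqrt(73620995)/35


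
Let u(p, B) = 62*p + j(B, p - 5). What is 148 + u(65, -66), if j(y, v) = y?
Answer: 4112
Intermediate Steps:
u(p, B) = B + 62*p (u(p, B) = 62*p + B = B + 62*p)
148 + u(65, -66) = 148 + (-66 + 62*65) = 148 + (-66 + 4030) = 148 + 3964 = 4112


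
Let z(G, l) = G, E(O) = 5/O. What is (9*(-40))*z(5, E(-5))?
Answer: -1800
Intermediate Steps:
(9*(-40))*z(5, E(-5)) = (9*(-40))*5 = -360*5 = -1800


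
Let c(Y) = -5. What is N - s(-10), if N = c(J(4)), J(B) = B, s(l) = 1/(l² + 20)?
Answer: -601/120 ≈ -5.0083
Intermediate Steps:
s(l) = 1/(20 + l²)
N = -5
N - s(-10) = -5 - 1/(20 + (-10)²) = -5 - 1/(20 + 100) = -5 - 1/120 = -601/120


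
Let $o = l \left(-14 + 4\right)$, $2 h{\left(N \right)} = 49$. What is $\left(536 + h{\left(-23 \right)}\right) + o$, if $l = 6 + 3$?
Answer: $\frac{941}{2} \approx 470.5$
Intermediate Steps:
$l = 9$
$h{\left(N \right)} = \frac{49}{2}$ ($h{\left(N \right)} = \frac{1}{2} \cdot 49 = \frac{49}{2}$)
$o = -90$ ($o = 9 \left(-14 + 4\right) = 9 \left(-10\right) = -90$)
$\left(536 + h{\left(-23 \right)}\right) + o = \left(536 + \frac{49}{2}\right) - 90 = \frac{1121}{2} - 90 = \frac{941}{2}$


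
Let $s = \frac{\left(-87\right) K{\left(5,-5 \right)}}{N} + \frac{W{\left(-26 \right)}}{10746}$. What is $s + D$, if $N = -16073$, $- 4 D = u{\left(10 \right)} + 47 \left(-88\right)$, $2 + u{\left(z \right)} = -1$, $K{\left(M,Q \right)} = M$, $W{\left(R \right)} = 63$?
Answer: $\frac{39717373561}{38382324} \approx 1034.8$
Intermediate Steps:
$u{\left(z \right)} = -3$ ($u{\left(z \right)} = -2 - 1 = -3$)
$D = \frac{4139}{4}$ ($D = - \frac{-3 + 47 \left(-88\right)}{4} = - \frac{-3 - 4136}{4} = \left(- \frac{1}{4}\right) \left(-4139\right) = \frac{4139}{4} \approx 1034.8$)
$s = \frac{631901}{19191162}$ ($s = \frac{\left(-87\right) 5}{-16073} + \frac{63}{10746} = \left(-435\right) \left(- \frac{1}{16073}\right) + 63 \cdot \frac{1}{10746} = \frac{435}{16073} + \frac{7}{1194} = \frac{631901}{19191162} \approx 0.032927$)
$s + D = \frac{631901}{19191162} + \frac{4139}{4} = \frac{39717373561}{38382324}$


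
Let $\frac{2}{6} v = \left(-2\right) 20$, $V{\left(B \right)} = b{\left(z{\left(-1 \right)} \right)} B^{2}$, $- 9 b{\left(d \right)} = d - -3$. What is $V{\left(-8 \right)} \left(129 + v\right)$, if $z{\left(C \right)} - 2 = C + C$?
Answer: $-192$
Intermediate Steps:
$z{\left(C \right)} = 2 + 2 C$ ($z{\left(C \right)} = 2 + \left(C + C\right) = 2 + 2 C$)
$b{\left(d \right)} = - \frac{1}{3} - \frac{d}{9}$ ($b{\left(d \right)} = - \frac{d - -3}{9} = - \frac{d + 3}{9} = - \frac{3 + d}{9} = - \frac{1}{3} - \frac{d}{9}$)
$V{\left(B \right)} = - \frac{B^{2}}{3}$ ($V{\left(B \right)} = \left(- \frac{1}{3} - \frac{2 + 2 \left(-1\right)}{9}\right) B^{2} = \left(- \frac{1}{3} - \frac{2 - 2}{9}\right) B^{2} = \left(- \frac{1}{3} - 0\right) B^{2} = \left(- \frac{1}{3} + 0\right) B^{2} = - \frac{B^{2}}{3}$)
$v = -120$ ($v = 3 \left(\left(-2\right) 20\right) = 3 \left(-40\right) = -120$)
$V{\left(-8 \right)} \left(129 + v\right) = - \frac{\left(-8\right)^{2}}{3} \left(129 - 120\right) = \left(- \frac{1}{3}\right) 64 \cdot 9 = \left(- \frac{64}{3}\right) 9 = -192$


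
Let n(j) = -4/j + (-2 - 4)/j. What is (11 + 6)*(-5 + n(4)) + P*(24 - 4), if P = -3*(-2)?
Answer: -15/2 ≈ -7.5000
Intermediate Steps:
n(j) = -10/j (n(j) = -4/j - 6/j = -10/j)
P = 6
(11 + 6)*(-5 + n(4)) + P*(24 - 4) = (11 + 6)*(-5 - 10/4) + 6*(24 - 4) = 17*(-5 - 10*¼) + 6*20 = 17*(-5 - 5/2) + 120 = 17*(-15/2) + 120 = -255/2 + 120 = -15/2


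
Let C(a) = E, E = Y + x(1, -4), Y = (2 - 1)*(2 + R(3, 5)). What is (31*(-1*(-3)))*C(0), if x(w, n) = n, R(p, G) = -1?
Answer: -279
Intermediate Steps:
Y = 1 (Y = (2 - 1)*(2 - 1) = 1*1 = 1)
E = -3 (E = 1 - 4 = -3)
C(a) = -3
(31*(-1*(-3)))*C(0) = (31*(-1*(-3)))*(-3) = (31*3)*(-3) = 93*(-3) = -279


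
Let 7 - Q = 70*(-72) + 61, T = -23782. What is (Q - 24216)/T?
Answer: 9615/11891 ≈ 0.80859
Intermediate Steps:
Q = 4986 (Q = 7 - (70*(-72) + 61) = 7 - (-5040 + 61) = 7 - 1*(-4979) = 7 + 4979 = 4986)
(Q - 24216)/T = (4986 - 24216)/(-23782) = -19230*(-1/23782) = 9615/11891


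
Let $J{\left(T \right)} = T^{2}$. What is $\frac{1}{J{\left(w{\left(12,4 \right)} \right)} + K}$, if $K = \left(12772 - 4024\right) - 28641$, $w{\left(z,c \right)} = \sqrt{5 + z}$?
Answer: $- \frac{1}{19876} \approx -5.0312 \cdot 10^{-5}$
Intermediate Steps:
$K = -19893$ ($K = 8748 - 28641 = -19893$)
$\frac{1}{J{\left(w{\left(12,4 \right)} \right)} + K} = \frac{1}{\left(\sqrt{5 + 12}\right)^{2} - 19893} = \frac{1}{\left(\sqrt{17}\right)^{2} - 19893} = \frac{1}{17 - 19893} = \frac{1}{-19876} = - \frac{1}{19876}$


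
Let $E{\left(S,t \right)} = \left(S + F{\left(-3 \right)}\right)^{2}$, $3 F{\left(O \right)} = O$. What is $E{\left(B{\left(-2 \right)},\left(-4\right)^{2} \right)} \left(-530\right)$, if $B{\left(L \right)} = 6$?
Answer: $-13250$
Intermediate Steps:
$F{\left(O \right)} = \frac{O}{3}$
$E{\left(S,t \right)} = \left(-1 + S\right)^{2}$ ($E{\left(S,t \right)} = \left(S + \frac{1}{3} \left(-3\right)\right)^{2} = \left(S - 1\right)^{2} = \left(-1 + S\right)^{2}$)
$E{\left(B{\left(-2 \right)},\left(-4\right)^{2} \right)} \left(-530\right) = \left(-1 + 6\right)^{2} \left(-530\right) = 5^{2} \left(-530\right) = 25 \left(-530\right) = -13250$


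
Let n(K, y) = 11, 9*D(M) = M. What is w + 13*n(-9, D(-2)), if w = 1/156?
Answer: 22309/156 ≈ 143.01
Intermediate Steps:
D(M) = M/9
w = 1/156 ≈ 0.0064103
w + 13*n(-9, D(-2)) = 1/156 + 13*11 = 1/156 + 143 = 22309/156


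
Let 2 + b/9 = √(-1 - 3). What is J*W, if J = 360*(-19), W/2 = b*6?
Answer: 1477440 - 1477440*I ≈ 1.4774e+6 - 1.4774e+6*I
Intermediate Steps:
b = -18 + 18*I (b = -18 + 9*√(-1 - 3) = -18 + 9*√(-4) = -18 + 9*(2*I) = -18 + 18*I ≈ -18.0 + 18.0*I)
W = -216 + 216*I (W = 2*((-18 + 18*I)*6) = 2*(-108 + 108*I) = -216 + 216*I ≈ -216.0 + 216.0*I)
J = -6840
J*W = -6840*(-216 + 216*I) = 1477440 - 1477440*I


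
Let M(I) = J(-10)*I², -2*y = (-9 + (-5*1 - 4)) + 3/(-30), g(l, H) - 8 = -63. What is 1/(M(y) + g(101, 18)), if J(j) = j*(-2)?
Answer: 20/31661 ≈ 0.00063169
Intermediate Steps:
g(l, H) = -55 (g(l, H) = 8 - 63 = -55)
J(j) = -2*j
y = 181/20 (y = -((-9 + (-5*1 - 4)) + 3/(-30))/2 = -((-9 + (-5 - 4)) + 3*(-1/30))/2 = -((-9 - 9) - ⅒)/2 = -(-18 - ⅒)/2 = -½*(-181/10) = 181/20 ≈ 9.0500)
M(I) = 20*I² (M(I) = (-2*(-10))*I² = 20*I²)
1/(M(y) + g(101, 18)) = 1/(20*(181/20)² - 55) = 1/(20*(32761/400) - 55) = 1/(32761/20 - 55) = 1/(31661/20) = 20/31661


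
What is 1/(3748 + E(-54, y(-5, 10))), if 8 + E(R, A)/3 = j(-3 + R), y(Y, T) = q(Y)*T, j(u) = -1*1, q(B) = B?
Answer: 1/3721 ≈ 0.00026874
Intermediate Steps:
j(u) = -1
y(Y, T) = T*Y (y(Y, T) = Y*T = T*Y)
E(R, A) = -27 (E(R, A) = -24 + 3*(-1) = -24 - 3 = -27)
1/(3748 + E(-54, y(-5, 10))) = 1/(3748 - 27) = 1/3721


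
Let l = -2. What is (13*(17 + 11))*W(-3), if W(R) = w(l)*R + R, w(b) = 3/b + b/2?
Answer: 1638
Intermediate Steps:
w(b) = b/2 + 3/b (w(b) = 3/b + b*(½) = 3/b + b/2 = b/2 + 3/b)
W(R) = -3*R/2 (W(R) = ((½)*(-2) + 3/(-2))*R + R = (-1 + 3*(-½))*R + R = (-1 - 3/2)*R + R = -5*R/2 + R = -3*R/2)
(13*(17 + 11))*W(-3) = (13*(17 + 11))*(-3/2*(-3)) = (13*28)*(9/2) = 364*(9/2) = 1638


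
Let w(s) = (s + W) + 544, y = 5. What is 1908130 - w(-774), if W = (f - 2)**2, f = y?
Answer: 1908351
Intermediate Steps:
f = 5
W = 9 (W = (5 - 2)**2 = 3**2 = 9)
w(s) = 553 + s (w(s) = (s + 9) + 544 = (9 + s) + 544 = 553 + s)
1908130 - w(-774) = 1908130 - (553 - 774) = 1908130 - 1*(-221) = 1908130 + 221 = 1908351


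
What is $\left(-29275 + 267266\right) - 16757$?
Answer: $221234$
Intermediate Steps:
$\left(-29275 + 267266\right) - 16757 = 237991 + \left(-82058 + 65301\right) = 237991 - 16757 = 221234$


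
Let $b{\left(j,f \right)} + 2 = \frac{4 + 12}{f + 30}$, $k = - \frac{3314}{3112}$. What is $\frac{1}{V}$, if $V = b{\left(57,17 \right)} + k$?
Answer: $- \frac{73132}{199247} \approx -0.36704$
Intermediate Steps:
$k = - \frac{1657}{1556}$ ($k = \left(-3314\right) \frac{1}{3112} = - \frac{1657}{1556} \approx -1.0649$)
$b{\left(j,f \right)} = -2 + \frac{16}{30 + f}$ ($b{\left(j,f \right)} = -2 + \frac{4 + 12}{f + 30} = -2 + \frac{16}{30 + f}$)
$V = - \frac{199247}{73132}$ ($V = \frac{2 \left(-22 - 17\right)}{30 + 17} - \frac{1657}{1556} = \frac{2 \left(-22 - 17\right)}{47} - \frac{1657}{1556} = 2 \cdot \frac{1}{47} \left(-39\right) - \frac{1657}{1556} = - \frac{78}{47} - \frac{1657}{1556} = - \frac{199247}{73132} \approx -2.7245$)
$\frac{1}{V} = \frac{1}{- \frac{199247}{73132}} = - \frac{73132}{199247}$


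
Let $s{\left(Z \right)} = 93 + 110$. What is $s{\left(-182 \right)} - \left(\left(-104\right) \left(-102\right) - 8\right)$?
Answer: $-10397$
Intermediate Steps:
$s{\left(Z \right)} = 203$
$s{\left(-182 \right)} - \left(\left(-104\right) \left(-102\right) - 8\right) = 203 - \left(\left(-104\right) \left(-102\right) - 8\right) = 203 - \left(10608 - 8\right) = 203 - 10600 = -10397$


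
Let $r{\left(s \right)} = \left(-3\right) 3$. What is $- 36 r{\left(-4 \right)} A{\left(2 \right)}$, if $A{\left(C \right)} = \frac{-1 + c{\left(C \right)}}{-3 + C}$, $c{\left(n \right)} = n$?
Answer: $-324$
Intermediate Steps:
$A{\left(C \right)} = \frac{-1 + C}{-3 + C}$
$r{\left(s \right)} = -9$
$- 36 r{\left(-4 \right)} A{\left(2 \right)} = \left(-36\right) \left(-9\right) \frac{-1 + 2}{-3 + 2} = 324 \frac{1}{-1} \cdot 1 = 324 \left(\left(-1\right) 1\right) = 324 \left(-1\right) = -324$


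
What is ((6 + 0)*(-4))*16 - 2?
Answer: -386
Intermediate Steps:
((6 + 0)*(-4))*16 - 2 = (6*(-4))*16 - 2 = -24*16 - 2 = -384 - 2 = -386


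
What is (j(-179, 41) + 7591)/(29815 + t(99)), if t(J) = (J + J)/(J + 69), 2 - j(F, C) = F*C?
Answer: 418096/834853 ≈ 0.50080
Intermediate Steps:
j(F, C) = 2 - C*F (j(F, C) = 2 - F*C = 2 - C*F)
t(J) = 2*J/(69 + J) (t(J) = (2*J)/(69 + J) = 2*J/(69 + J))
(j(-179, 41) + 7591)/(29815 + t(99)) = ((2 - 1*41*(-179)) + 7591)/(29815 + 2*99/(69 + 99)) = ((2 + 7339) + 7591)/(29815 + 2*99/168) = (7341 + 7591)/(29815 + 2*99*(1/168)) = 14932/(29815 + 33/28) = 14932/(834853/28) = 14932*(28/834853) = 418096/834853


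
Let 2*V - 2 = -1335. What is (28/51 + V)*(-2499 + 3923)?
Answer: -48364024/51 ≈ -9.4831e+5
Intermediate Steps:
V = -1333/2 (V = 1 + (½)*(-1335) = 1 - 1335/2 = -1333/2 ≈ -666.50)
(28/51 + V)*(-2499 + 3923) = (28/51 - 1333/2)*(-2499 + 3923) = ((1/51)*28 - 1333/2)*1424 = (28/51 - 1333/2)*1424 = -67927/102*1424 = -48364024/51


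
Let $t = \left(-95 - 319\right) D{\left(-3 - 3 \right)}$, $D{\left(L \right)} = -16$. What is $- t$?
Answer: $-6624$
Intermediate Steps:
$t = 6624$ ($t = \left(-95 - 319\right) \left(-16\right) = \left(-414\right) \left(-16\right) = 6624$)
$- t = \left(-1\right) 6624 = -6624$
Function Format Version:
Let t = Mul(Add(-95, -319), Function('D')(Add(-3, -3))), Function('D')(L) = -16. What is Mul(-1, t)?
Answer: -6624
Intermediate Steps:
t = 6624 (t = Mul(Add(-95, -319), -16) = Mul(-414, -16) = 6624)
Mul(-1, t) = Mul(-1, 6624) = -6624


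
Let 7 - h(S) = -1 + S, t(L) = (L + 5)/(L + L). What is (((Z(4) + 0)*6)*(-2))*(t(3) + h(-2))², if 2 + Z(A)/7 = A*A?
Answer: -453152/3 ≈ -1.5105e+5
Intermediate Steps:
t(L) = (5 + L)/(2*L) (t(L) = (5 + L)/((2*L)) = (5 + L)*(1/(2*L)) = (5 + L)/(2*L))
Z(A) = -14 + 7*A² (Z(A) = -14 + 7*(A*A) = -14 + 7*A²)
h(S) = 8 - S (h(S) = 7 - (-1 + S) = 7 + (1 - S) = 8 - S)
(((Z(4) + 0)*6)*(-2))*(t(3) + h(-2))² = ((((-14 + 7*4²) + 0)*6)*(-2))*((½)*(5 + 3)/3 + (8 - 1*(-2)))² = ((((-14 + 7*16) + 0)*6)*(-2))*((½)*(⅓)*8 + (8 + 2))² = ((((-14 + 112) + 0)*6)*(-2))*(4/3 + 10)² = (((98 + 0)*6)*(-2))*(34/3)² = ((98*6)*(-2))*(1156/9) = (588*(-2))*(1156/9) = -1176*1156/9 = -453152/3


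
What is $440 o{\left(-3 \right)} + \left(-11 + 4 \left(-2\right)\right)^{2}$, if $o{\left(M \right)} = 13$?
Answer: $6081$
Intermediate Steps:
$440 o{\left(-3 \right)} + \left(-11 + 4 \left(-2\right)\right)^{2} = 440 \cdot 13 + \left(-11 + 4 \left(-2\right)\right)^{2} = 5720 + \left(-11 - 8\right)^{2} = 5720 + \left(-19\right)^{2} = 5720 + 361 = 6081$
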